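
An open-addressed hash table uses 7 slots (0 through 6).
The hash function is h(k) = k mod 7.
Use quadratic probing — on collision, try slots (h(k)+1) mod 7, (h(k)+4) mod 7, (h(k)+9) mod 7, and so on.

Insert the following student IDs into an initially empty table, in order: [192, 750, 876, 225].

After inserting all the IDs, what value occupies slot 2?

876

Insert 192: h=3, slot 3 empty => index 3.
Insert 750: h=1, slot 1 empty => index 1.
Insert 876: h=1, slot 1 occupied => index 2.
Insert 225: h=1, slots 1,2 occupied => index 5.
Table: [—, 750, 876, 192, —, 225, —]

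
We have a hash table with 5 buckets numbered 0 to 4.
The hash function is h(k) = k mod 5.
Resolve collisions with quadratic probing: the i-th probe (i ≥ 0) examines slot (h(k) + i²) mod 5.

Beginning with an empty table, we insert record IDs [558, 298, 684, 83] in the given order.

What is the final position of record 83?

Insert 558: h=3, slot 3 empty → index 3.
Insert 298: h=3, slot 3 occupied → index 4.
Insert 684: h=4, slot 4 occupied → index 0.
Insert 83: h=3, slots 3,4 occupied → index 2.
Table: [684, -, 83, 558, 298]

2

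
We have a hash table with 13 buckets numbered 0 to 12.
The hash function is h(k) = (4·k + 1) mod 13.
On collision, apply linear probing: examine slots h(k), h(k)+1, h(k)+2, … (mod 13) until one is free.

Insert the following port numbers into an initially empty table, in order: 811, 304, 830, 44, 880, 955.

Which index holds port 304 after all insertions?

811 hashes to 8; slot 8 is free => place at 8.
304 hashes to 8; 8 taken => place at 9.
830 hashes to 6; slot 6 is free => place at 6.
44 hashes to 8; 8,9 taken => place at 10.
880 hashes to 11; slot 11 is free => place at 11.
955 hashes to 12; slot 12 is free => place at 12.
Table: [∅, ∅, ∅, ∅, ∅, ∅, 830, ∅, 811, 304, 44, 880, 955]

9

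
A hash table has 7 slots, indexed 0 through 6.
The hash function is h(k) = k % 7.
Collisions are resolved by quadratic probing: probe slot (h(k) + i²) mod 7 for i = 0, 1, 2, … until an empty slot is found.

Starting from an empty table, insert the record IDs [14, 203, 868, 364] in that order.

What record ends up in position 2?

14 hashes to 0; slot 0 is free -> place at 0.
203 hashes to 0; 0 taken -> place at 1.
868 hashes to 0; 0,1 taken -> place at 4.
364 hashes to 0; 0,1,4 taken -> place at 2.
Table: [14, 203, 364, -, 868, -, -]

364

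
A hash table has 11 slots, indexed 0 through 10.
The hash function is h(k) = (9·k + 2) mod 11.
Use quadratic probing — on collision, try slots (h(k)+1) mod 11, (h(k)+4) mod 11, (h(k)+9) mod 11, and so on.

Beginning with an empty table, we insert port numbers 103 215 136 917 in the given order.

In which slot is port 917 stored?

Insert 103: h=5, slot 5 empty -> index 5.
Insert 215: h=1, slot 1 empty -> index 1.
Insert 136: h=5, slot 5 occupied -> index 6.
Insert 917: h=5, slots 5,6 occupied -> index 9.
Table: [-, 215, -, -, -, 103, 136, -, -, 917, -]

9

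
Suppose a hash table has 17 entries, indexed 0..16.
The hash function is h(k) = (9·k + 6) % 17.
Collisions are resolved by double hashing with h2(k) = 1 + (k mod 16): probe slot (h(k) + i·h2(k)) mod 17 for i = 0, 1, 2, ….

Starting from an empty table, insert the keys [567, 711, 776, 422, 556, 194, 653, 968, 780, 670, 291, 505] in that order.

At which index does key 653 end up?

567 hashes to 9; slot 9 is free -> place at 9.
711 hashes to 13; slot 13 is free -> place at 13.
776 hashes to 3; slot 3 is free -> place at 3.
422 hashes to 13, h2=7; 13,3 taken -> place at 10.
556 hashes to 12; slot 12 is free -> place at 12.
194 hashes to 1; slot 1 is free -> place at 1.
653 hashes to 1, h2=14; 1 taken -> place at 15.
968 hashes to 14; slot 14 is free -> place at 14.
780 hashes to 5; slot 5 is free -> place at 5.
670 hashes to 1, h2=15; 1 taken -> place at 16.
291 hashes to 7; slot 7 is free -> place at 7.
505 hashes to 12, h2=10; 12,5,15 taken -> place at 8.
Table: [., 194, ., 776, ., 780, ., 291, 505, 567, 422, ., 556, 711, 968, 653, 670]

15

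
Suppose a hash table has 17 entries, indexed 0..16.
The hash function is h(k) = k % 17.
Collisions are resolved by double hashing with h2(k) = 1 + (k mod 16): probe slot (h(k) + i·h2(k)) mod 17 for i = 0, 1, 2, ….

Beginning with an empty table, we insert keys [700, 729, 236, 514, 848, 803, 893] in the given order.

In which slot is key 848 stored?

700: h=3 => slot 3
729: h=15 => slot 15
236: h=15, h2=13, probe 15,11 => slot 11
514: h=4 => slot 4
848: h=15, h2=1, probe 15,16 => slot 16
803: h=4, h2=4, probe 4,8 => slot 8
893: h=9 => slot 9
Table: [∅, ∅, ∅, 700, 514, ∅, ∅, ∅, 803, 893, ∅, 236, ∅, ∅, ∅, 729, 848]

16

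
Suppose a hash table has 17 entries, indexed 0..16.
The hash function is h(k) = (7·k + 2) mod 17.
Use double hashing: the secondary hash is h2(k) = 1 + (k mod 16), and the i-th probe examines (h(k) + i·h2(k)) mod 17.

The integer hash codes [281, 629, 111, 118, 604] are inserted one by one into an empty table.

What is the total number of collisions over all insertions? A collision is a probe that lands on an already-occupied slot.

281 hashes to 14; slot 14 is free → place at 14.
629 hashes to 2; slot 2 is free → place at 2.
111 hashes to 14, h2=16; 14 taken → place at 13.
118 hashes to 12; slot 12 is free → place at 12.
604 hashes to 14, h2=13; 14 taken → place at 10.
Table: [-, -, 629, -, -, -, -, -, -, -, 604, -, 118, 111, 281, -, -]

2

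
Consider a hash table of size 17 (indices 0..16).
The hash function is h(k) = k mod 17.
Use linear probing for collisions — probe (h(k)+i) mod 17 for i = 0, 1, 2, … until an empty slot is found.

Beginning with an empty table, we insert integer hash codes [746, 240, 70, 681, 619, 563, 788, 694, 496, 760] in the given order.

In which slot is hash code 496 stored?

746 hashes to 15; slot 15 is free => place at 15.
240 hashes to 2; slot 2 is free => place at 2.
70 hashes to 2; 2 taken => place at 3.
681 hashes to 1; slot 1 is free => place at 1.
619 hashes to 7; slot 7 is free => place at 7.
563 hashes to 2; 2,3 taken => place at 4.
788 hashes to 6; slot 6 is free => place at 6.
694 hashes to 14; slot 14 is free => place at 14.
496 hashes to 3; 3,4 taken => place at 5.
760 hashes to 12; slot 12 is free => place at 12.
Table: [-, 681, 240, 70, 563, 496, 788, 619, -, -, -, -, 760, -, 694, 746, -]

5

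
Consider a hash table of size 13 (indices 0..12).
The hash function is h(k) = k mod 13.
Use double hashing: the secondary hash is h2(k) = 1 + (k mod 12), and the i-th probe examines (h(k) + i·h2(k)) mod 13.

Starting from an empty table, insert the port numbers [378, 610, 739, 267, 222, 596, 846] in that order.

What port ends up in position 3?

596

378 hashes to 1; slot 1 is free → place at 1.
610 hashes to 12; slot 12 is free → place at 12.
739 hashes to 11; slot 11 is free → place at 11.
267 hashes to 7; slot 7 is free → place at 7.
222 hashes to 1, h2=7; 1 taken → place at 8.
596 hashes to 11, h2=9; 11,7 taken → place at 3.
846 hashes to 1, h2=7; 1,8 taken → place at 2.
Table: [—, 378, 846, 596, —, —, —, 267, 222, —, —, 739, 610]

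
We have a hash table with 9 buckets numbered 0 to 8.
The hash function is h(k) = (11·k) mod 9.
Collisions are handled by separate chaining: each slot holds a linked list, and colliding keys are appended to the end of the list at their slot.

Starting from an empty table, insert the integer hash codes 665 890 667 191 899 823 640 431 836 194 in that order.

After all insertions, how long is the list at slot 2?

Insert 665: h=7, bucket 7 empty -> new chain.
Insert 890: h=7, bucket 7 nonempty -> append to chain.
Insert 667: h=2, bucket 2 empty -> new chain.
Insert 191: h=4, bucket 4 empty -> new chain.
Insert 899: h=7, bucket 7 nonempty -> append to chain.
Insert 823: h=8, bucket 8 empty -> new chain.
Insert 640: h=2, bucket 2 nonempty -> append to chain.
Insert 431: h=7, bucket 7 nonempty -> append to chain.
Insert 836: h=7, bucket 7 nonempty -> append to chain.
Insert 194: h=1, bucket 1 empty -> new chain.
Final buckets:
0: -
1: 194
2: 667 -> 640
3: -
4: 191
5: -
6: -
7: 665 -> 890 -> 899 -> 431 -> 836
8: 823

2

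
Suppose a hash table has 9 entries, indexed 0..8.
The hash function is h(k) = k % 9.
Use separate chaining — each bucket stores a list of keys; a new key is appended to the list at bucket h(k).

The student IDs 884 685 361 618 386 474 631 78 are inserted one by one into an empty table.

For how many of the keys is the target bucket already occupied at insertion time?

884 -> bucket 2
685 -> bucket 1
361 -> bucket 1 (collision)
618 -> bucket 6
386 -> bucket 8
474 -> bucket 6 (collision)
631 -> bucket 1 (collision)
78 -> bucket 6 (collision)
Final buckets:
0: .
1: 685 -> 361 -> 631
2: 884
3: .
4: .
5: .
6: 618 -> 474 -> 78
7: .
8: 386

4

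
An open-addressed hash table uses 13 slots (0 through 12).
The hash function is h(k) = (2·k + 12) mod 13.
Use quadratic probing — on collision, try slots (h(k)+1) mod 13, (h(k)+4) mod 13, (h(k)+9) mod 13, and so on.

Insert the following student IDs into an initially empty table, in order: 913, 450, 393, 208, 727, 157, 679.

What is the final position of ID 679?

9

913 hashes to 5; slot 5 is free -> place at 5.
450 hashes to 2; slot 2 is free -> place at 2.
393 hashes to 5; 5 taken -> place at 6.
208 hashes to 12; slot 12 is free -> place at 12.
727 hashes to 10; slot 10 is free -> place at 10.
157 hashes to 1; slot 1 is free -> place at 1.
679 hashes to 5; 5,6 taken -> place at 9.
Table: [., 157, 450, ., ., 913, 393, ., ., 679, 727, ., 208]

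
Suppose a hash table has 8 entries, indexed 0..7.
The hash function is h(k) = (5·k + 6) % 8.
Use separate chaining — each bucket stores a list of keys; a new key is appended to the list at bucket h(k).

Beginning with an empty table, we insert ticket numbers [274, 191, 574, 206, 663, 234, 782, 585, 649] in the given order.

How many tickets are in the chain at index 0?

2

274 → bucket 0
191 → bucket 1
574 → bucket 4
206 → bucket 4 (collision)
663 → bucket 1 (collision)
234 → bucket 0 (collision)
782 → bucket 4 (collision)
585 → bucket 3
649 → bucket 3 (collision)
Final buckets:
0: 274 -> 234
1: 191 -> 663
2: .
3: 585 -> 649
4: 574 -> 206 -> 782
5: .
6: .
7: .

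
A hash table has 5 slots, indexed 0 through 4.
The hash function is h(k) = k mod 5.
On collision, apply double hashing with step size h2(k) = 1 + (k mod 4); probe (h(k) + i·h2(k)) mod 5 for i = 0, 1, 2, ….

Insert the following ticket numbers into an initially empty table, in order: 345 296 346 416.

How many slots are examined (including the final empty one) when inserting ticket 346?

2

345: h=0 => slot 0
296: h=1 => slot 1
346: h=1, h2=3, probe 1,4 => slot 4
416: h=1, h2=1, probe 1,2 => slot 2
Table: [345, 296, 416, ., 346]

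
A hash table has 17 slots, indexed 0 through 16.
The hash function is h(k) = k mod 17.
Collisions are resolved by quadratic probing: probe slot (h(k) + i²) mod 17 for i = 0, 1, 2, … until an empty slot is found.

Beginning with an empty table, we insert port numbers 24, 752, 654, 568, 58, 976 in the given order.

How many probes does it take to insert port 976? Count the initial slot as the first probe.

24 hashes to 7; slot 7 is free => place at 7.
752 hashes to 4; slot 4 is free => place at 4.
654 hashes to 8; slot 8 is free => place at 8.
568 hashes to 7; 7,8 taken => place at 11.
58 hashes to 7; 7,8,11 taken => place at 16.
976 hashes to 7; 7,8,11,16 taken => place at 6.
Table: [-, -, -, -, 752, -, 976, 24, 654, -, -, 568, -, -, -, -, 58]

5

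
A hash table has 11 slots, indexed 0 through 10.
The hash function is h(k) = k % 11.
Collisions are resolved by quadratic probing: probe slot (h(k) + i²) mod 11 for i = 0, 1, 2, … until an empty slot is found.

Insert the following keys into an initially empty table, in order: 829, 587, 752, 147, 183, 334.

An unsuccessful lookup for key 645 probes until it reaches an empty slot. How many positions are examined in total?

829: h=4 → slot 4
587: h=4, probe 4,5 → slot 5
752: h=4, probe 4,5,8 → slot 8
147: h=4, probe 4,5,8,2 → slot 2
183: h=7 → slot 7
334: h=4, probe 4,5,8,2,9 → slot 9
Table: [., ., 147, ., 829, 587, ., 183, 752, 334, .]
Lookup 645: h=7, probe 7,8,0 → slot 0 empty, not found.

3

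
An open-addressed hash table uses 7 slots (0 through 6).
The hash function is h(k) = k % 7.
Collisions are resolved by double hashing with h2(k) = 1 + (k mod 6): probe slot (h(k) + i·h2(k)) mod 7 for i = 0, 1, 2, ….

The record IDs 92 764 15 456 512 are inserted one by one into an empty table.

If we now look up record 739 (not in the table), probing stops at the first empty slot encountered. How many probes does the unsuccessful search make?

2

Insert 92: h=1, slot 1 empty -> index 1.
Insert 764: h=1, h2=3, slot 1 occupied -> index 4.
Insert 15: h=1, h2=4, slot 1 occupied -> index 5.
Insert 456: h=1, h2=1, slot 1 occupied -> index 2.
Insert 512: h=1, h2=3, slots 1,4 occupied -> index 0.
Table: [512, 92, 456, ∅, 764, 15, ∅]
Lookup 739: h=4, h2=2, probe 4,6 → slot 6 empty, not found.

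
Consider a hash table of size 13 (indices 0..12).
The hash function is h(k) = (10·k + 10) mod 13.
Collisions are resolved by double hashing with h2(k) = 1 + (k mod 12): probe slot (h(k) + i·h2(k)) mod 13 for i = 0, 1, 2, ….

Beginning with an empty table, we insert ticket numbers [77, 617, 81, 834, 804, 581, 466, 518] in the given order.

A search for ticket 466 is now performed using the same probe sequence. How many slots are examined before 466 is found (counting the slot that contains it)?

Insert 77: h=0, slot 0 empty → index 0.
Insert 617: h=5, slot 5 empty → index 5.
Insert 81: h=1, slot 1 empty → index 1.
Insert 834: h=4, slot 4 empty → index 4.
Insert 804: h=3, slot 3 empty → index 3.
Insert 581: h=9, slot 9 empty → index 9.
Insert 466: h=3, h2=11, slots 3,1 occupied → index 12.
Insert 518: h=3, h2=3, slot 3 occupied → index 6.
Table: [77, 81, ∅, 804, 834, 617, 518, ∅, ∅, 581, ∅, ∅, 466]
Lookup 466: h=3, h2=11, probe 3,1,12 → found at 12.

3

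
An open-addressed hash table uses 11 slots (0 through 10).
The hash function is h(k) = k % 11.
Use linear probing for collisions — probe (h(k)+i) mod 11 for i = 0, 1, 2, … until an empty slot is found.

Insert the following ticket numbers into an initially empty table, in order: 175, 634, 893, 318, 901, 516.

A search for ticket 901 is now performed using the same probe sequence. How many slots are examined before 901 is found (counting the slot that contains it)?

175 hashes to 10; slot 10 is free => place at 10.
634 hashes to 7; slot 7 is free => place at 7.
893 hashes to 2; slot 2 is free => place at 2.
318 hashes to 10; 10 taken => place at 0.
901 hashes to 10; 10,0 taken => place at 1.
516 hashes to 10; 10,0,1,2 taken => place at 3.
Table: [318, 901, 893, 516, —, —, —, 634, —, —, 175]
Lookup 901: h=10, probe 10,0,1 → found at 1.

3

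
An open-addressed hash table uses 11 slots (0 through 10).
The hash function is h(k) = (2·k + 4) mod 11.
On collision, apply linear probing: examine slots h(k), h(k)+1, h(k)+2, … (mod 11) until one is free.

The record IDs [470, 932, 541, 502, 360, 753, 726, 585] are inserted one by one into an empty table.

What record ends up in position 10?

932

470: h=9 -> slot 9
932: h=9, probe 9,10 -> slot 10
541: h=8 -> slot 8
502: h=7 -> slot 7
360: h=9, probe 9,10,0 -> slot 0
753: h=3 -> slot 3
726: h=4 -> slot 4
585: h=8, probe 8,9,10,0,1 -> slot 1
Table: [360, 585, _, 753, 726, _, _, 502, 541, 470, 932]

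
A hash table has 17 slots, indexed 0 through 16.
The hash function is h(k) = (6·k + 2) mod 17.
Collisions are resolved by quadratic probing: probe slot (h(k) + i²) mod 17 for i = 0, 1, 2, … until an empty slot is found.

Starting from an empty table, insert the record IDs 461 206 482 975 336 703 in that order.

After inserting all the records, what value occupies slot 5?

975

461: h=14 → slot 14
206: h=14, probe 14,15 → slot 15
482: h=4 → slot 4
975: h=4, probe 4,5 → slot 5
336: h=12 → slot 12
703: h=4, probe 4,5,8 → slot 8
Table: [∅, ∅, ∅, ∅, 482, 975, ∅, ∅, 703, ∅, ∅, ∅, 336, ∅, 461, 206, ∅]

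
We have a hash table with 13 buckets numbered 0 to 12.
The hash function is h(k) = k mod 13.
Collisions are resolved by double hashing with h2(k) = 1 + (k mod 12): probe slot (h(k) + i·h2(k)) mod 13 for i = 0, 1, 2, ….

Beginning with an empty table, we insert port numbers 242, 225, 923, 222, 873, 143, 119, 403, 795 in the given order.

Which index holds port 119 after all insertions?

Insert 242: h=8, slot 8 empty => index 8.
Insert 225: h=4, slot 4 empty => index 4.
Insert 923: h=0, slot 0 empty => index 0.
Insert 222: h=1, slot 1 empty => index 1.
Insert 873: h=2, slot 2 empty => index 2.
Insert 143: h=0, h2=12, slot 0 occupied => index 12.
Insert 119: h=2, h2=12, slots 2,1,0,12 occupied => index 11.
Insert 403: h=0, h2=8, slots 0,8 occupied => index 3.
Insert 795: h=2, h2=4, slot 2 occupied => index 6.
Table: [923, 222, 873, 403, 225, ∅, 795, ∅, 242, ∅, ∅, 119, 143]

11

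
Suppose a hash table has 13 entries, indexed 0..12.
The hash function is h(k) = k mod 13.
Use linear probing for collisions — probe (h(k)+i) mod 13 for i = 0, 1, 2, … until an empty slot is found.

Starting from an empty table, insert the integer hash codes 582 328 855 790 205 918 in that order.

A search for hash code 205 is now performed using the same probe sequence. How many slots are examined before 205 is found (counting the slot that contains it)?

582 hashes to 10; slot 10 is free => place at 10.
328 hashes to 3; slot 3 is free => place at 3.
855 hashes to 10; 10 taken => place at 11.
790 hashes to 10; 10,11 taken => place at 12.
205 hashes to 10; 10,11,12 taken => place at 0.
918 hashes to 8; slot 8 is free => place at 8.
Table: [205, —, —, 328, —, —, —, —, 918, —, 582, 855, 790]
Lookup 205: h=10, probe 10,11,12,0 → found at 0.

4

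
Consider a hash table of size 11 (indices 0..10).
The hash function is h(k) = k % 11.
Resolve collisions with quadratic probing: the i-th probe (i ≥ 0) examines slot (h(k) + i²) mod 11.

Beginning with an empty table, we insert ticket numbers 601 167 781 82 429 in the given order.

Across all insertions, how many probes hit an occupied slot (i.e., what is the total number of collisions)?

1

Insert 601: h=7, slot 7 empty → index 7.
Insert 167: h=2, slot 2 empty → index 2.
Insert 781: h=0, slot 0 empty → index 0.
Insert 82: h=5, slot 5 empty → index 5.
Insert 429: h=0, slot 0 occupied → index 1.
Table: [781, 429, 167, —, —, 82, —, 601, —, —, —]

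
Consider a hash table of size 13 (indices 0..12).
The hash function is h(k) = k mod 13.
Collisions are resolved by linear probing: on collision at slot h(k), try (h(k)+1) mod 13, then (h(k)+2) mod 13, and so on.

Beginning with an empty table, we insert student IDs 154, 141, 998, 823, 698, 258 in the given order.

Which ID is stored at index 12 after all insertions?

Insert 154: h=11, slot 11 empty => index 11.
Insert 141: h=11, slot 11 occupied => index 12.
Insert 998: h=10, slot 10 empty => index 10.
Insert 823: h=4, slot 4 empty => index 4.
Insert 698: h=9, slot 9 empty => index 9.
Insert 258: h=11, slots 11,12 occupied => index 0.
Table: [258, _, _, _, 823, _, _, _, _, 698, 998, 154, 141]

141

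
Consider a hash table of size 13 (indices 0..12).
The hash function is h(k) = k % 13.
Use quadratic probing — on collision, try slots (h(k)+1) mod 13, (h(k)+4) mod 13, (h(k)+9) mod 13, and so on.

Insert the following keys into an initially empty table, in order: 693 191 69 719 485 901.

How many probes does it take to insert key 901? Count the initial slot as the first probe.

Insert 693: h=4, slot 4 empty => index 4.
Insert 191: h=9, slot 9 empty => index 9.
Insert 69: h=4, slot 4 occupied => index 5.
Insert 719: h=4, slots 4,5 occupied => index 8.
Insert 485: h=4, slots 4,5,8 occupied => index 0.
Insert 901: h=4, slots 4,5,8,0 occupied => index 7.
Table: [485, ., ., ., 693, 69, ., 901, 719, 191, ., ., .]

5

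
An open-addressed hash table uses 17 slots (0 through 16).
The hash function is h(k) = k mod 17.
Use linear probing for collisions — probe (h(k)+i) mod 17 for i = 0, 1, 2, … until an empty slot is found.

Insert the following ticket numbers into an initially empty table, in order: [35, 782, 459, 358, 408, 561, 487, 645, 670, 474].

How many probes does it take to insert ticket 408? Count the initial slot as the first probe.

35 hashes to 1; slot 1 is free → place at 1.
782 hashes to 0; slot 0 is free → place at 0.
459 hashes to 0; 0,1 taken → place at 2.
358 hashes to 1; 1,2 taken → place at 3.
408 hashes to 0; 0,1,2,3 taken → place at 4.
561 hashes to 0; 0,1,2,3,4 taken → place at 5.
487 hashes to 11; slot 11 is free → place at 11.
645 hashes to 16; slot 16 is free → place at 16.
670 hashes to 7; slot 7 is free → place at 7.
474 hashes to 15; slot 15 is free → place at 15.
Table: [782, 35, 459, 358, 408, 561, ∅, 670, ∅, ∅, ∅, 487, ∅, ∅, ∅, 474, 645]

5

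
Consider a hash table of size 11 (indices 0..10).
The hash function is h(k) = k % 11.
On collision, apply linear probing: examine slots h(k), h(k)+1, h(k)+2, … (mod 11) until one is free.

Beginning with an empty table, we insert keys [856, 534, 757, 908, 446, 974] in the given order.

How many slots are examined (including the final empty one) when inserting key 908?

2

856 hashes to 9; slot 9 is free -> place at 9.
534 hashes to 6; slot 6 is free -> place at 6.
757 hashes to 9; 9 taken -> place at 10.
908 hashes to 6; 6 taken -> place at 7.
446 hashes to 6; 6,7 taken -> place at 8.
974 hashes to 6; 6,7,8,9,10 taken -> place at 0.
Table: [974, ∅, ∅, ∅, ∅, ∅, 534, 908, 446, 856, 757]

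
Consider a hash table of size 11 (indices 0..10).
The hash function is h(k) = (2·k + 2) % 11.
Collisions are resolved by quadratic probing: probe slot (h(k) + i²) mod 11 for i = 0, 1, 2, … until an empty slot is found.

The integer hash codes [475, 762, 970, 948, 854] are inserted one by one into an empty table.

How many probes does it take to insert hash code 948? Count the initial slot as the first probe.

Insert 475: h=6, slot 6 empty => index 6.
Insert 762: h=8, slot 8 empty => index 8.
Insert 970: h=6, slot 6 occupied => index 7.
Insert 948: h=6, slots 6,7 occupied => index 10.
Insert 854: h=5, slot 5 empty => index 5.
Table: [., ., ., ., ., 854, 475, 970, 762, ., 948]

3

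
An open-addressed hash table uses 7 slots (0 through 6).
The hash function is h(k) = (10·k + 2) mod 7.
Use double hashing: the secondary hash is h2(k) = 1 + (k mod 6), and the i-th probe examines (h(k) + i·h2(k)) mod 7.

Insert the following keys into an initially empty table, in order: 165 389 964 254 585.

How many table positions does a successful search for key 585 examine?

165: h=0 → slot 0
389: h=0, h2=6, probe 0,6 → slot 6
964: h=3 → slot 3
254: h=1 → slot 1
585: h=0, h2=4, probe 0,4 → slot 4
Table: [165, 254, ., 964, 585, ., 389]
Lookup 585: h=0, h2=4, probe 0,4 → found at 4.

2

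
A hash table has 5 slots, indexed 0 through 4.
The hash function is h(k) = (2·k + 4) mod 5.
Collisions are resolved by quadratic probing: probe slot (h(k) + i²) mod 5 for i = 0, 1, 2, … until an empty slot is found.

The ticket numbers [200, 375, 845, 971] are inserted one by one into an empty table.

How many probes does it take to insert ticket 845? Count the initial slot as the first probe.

3

200 hashes to 4; slot 4 is free => place at 4.
375 hashes to 4; 4 taken => place at 0.
845 hashes to 4; 4,0 taken => place at 3.
971 hashes to 1; slot 1 is free => place at 1.
Table: [375, 971, ., 845, 200]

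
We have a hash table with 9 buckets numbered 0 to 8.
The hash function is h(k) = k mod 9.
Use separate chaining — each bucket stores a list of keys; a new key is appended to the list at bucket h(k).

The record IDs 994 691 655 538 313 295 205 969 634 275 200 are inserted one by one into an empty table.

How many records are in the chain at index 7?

Insert 994: h=4, bucket 4 empty -> new chain.
Insert 691: h=7, bucket 7 empty -> new chain.
Insert 655: h=7, bucket 7 nonempty -> append to chain.
Insert 538: h=7, bucket 7 nonempty -> append to chain.
Insert 313: h=7, bucket 7 nonempty -> append to chain.
Insert 295: h=7, bucket 7 nonempty -> append to chain.
Insert 205: h=7, bucket 7 nonempty -> append to chain.
Insert 969: h=6, bucket 6 empty -> new chain.
Insert 634: h=4, bucket 4 nonempty -> append to chain.
Insert 275: h=5, bucket 5 empty -> new chain.
Insert 200: h=2, bucket 2 empty -> new chain.
Final buckets:
0: -
1: -
2: 200
3: -
4: 994 -> 634
5: 275
6: 969
7: 691 -> 655 -> 538 -> 313 -> 295 -> 205
8: -

6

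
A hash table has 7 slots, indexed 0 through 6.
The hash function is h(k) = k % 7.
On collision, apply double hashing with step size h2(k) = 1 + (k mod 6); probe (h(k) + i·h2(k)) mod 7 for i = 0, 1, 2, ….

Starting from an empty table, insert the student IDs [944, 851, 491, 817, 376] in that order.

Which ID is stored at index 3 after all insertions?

376

944: h=6 -> slot 6
851: h=4 -> slot 4
491: h=1 -> slot 1
817: h=5 -> slot 5
376: h=5, h2=5, probe 5,3 -> slot 3
Table: [-, 491, -, 376, 851, 817, 944]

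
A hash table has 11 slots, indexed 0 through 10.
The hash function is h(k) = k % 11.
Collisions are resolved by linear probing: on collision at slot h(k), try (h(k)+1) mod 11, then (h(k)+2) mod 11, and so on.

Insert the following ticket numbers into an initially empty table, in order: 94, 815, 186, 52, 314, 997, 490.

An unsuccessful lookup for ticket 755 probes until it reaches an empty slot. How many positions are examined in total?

7

94 hashes to 6; slot 6 is free -> place at 6.
815 hashes to 1; slot 1 is free -> place at 1.
186 hashes to 10; slot 10 is free -> place at 10.
52 hashes to 8; slot 8 is free -> place at 8.
314 hashes to 6; 6 taken -> place at 7.
997 hashes to 7; 7,8 taken -> place at 9.
490 hashes to 6; 6,7,8,9,10 taken -> place at 0.
Table: [490, 815, ., ., ., ., 94, 314, 52, 997, 186]
Lookup 755: h=7, probe 7,8,9,10,0,1,2 → slot 2 empty, not found.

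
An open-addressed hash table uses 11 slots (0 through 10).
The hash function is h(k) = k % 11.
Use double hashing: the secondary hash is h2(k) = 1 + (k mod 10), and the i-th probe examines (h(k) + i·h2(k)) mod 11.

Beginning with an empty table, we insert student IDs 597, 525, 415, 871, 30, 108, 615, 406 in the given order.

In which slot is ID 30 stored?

597 hashes to 3; slot 3 is free -> place at 3.
525 hashes to 8; slot 8 is free -> place at 8.
415 hashes to 8, h2=6; 8,3 taken -> place at 9.
871 hashes to 2; slot 2 is free -> place at 2.
30 hashes to 8, h2=1; 8,9 taken -> place at 10.
108 hashes to 9, h2=9; 9 taken -> place at 7.
615 hashes to 10, h2=6; 10 taken -> place at 5.
406 hashes to 10, h2=7; 10 taken -> place at 6.
Table: [—, —, 871, 597, —, 615, 406, 108, 525, 415, 30]

10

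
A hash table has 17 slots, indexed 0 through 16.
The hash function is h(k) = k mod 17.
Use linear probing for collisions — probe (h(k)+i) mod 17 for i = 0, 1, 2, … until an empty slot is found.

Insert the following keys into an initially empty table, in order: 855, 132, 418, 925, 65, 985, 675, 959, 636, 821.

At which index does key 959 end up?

855 hashes to 5; slot 5 is free -> place at 5.
132 hashes to 13; slot 13 is free -> place at 13.
418 hashes to 10; slot 10 is free -> place at 10.
925 hashes to 7; slot 7 is free -> place at 7.
65 hashes to 14; slot 14 is free -> place at 14.
985 hashes to 16; slot 16 is free -> place at 16.
675 hashes to 12; slot 12 is free -> place at 12.
959 hashes to 7; 7 taken -> place at 8.
636 hashes to 7; 7,8 taken -> place at 9.
821 hashes to 5; 5 taken -> place at 6.
Table: [., ., ., ., ., 855, 821, 925, 959, 636, 418, ., 675, 132, 65, ., 985]

8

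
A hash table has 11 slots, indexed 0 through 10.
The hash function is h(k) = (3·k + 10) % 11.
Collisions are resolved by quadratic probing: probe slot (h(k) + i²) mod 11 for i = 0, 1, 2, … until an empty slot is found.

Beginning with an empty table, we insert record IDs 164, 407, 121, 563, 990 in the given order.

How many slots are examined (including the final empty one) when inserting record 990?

164 hashes to 7; slot 7 is free => place at 7.
407 hashes to 10; slot 10 is free => place at 10.
121 hashes to 10; 10 taken => place at 0.
563 hashes to 5; slot 5 is free => place at 5.
990 hashes to 10; 10,0 taken => place at 3.
Table: [121, _, _, 990, _, 563, _, 164, _, _, 407]

3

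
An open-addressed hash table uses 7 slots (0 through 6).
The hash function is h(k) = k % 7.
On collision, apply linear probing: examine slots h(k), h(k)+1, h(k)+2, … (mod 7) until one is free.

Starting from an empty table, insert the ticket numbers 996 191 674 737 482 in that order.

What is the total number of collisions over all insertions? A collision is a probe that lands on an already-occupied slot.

996: h=2 -> slot 2
191: h=2, probe 2,3 -> slot 3
674: h=2, probe 2,3,4 -> slot 4
737: h=2, probe 2,3,4,5 -> slot 5
482: h=6 -> slot 6
Table: [-, -, 996, 191, 674, 737, 482]

6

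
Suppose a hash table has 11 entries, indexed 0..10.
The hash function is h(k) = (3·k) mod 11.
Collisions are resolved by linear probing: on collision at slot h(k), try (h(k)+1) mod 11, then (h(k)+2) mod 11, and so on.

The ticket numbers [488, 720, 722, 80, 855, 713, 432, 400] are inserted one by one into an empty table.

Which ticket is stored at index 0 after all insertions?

432

488: h=1 → slot 1
720: h=4 → slot 4
722: h=10 → slot 10
80: h=9 → slot 9
855: h=2 → slot 2
713: h=5 → slot 5
432: h=9, probe 9,10,0 → slot 0
400: h=1, probe 1,2,3 → slot 3
Table: [432, 488, 855, 400, 720, 713, ∅, ∅, ∅, 80, 722]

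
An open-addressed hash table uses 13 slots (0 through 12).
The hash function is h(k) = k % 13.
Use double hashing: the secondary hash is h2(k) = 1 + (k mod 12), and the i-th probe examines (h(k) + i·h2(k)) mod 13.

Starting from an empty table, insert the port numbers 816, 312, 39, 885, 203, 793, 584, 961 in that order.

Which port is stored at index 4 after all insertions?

39

816: h=10 → slot 10
312: h=0 → slot 0
39: h=0, h2=4, probe 0,4 → slot 4
885: h=1 → slot 1
203: h=8 → slot 8
793: h=0, h2=2, probe 0,2 → slot 2
584: h=12 → slot 12
961: h=12, h2=2, probe 12,1,3 → slot 3
Table: [312, 885, 793, 961, 39, ., ., ., 203, ., 816, ., 584]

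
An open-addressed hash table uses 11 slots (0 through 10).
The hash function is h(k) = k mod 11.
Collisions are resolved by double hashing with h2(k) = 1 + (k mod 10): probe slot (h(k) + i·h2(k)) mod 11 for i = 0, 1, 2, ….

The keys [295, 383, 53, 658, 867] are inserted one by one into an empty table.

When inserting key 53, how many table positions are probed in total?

3

Insert 295: h=9, slot 9 empty -> index 9.
Insert 383: h=9, h2=4, slot 9 occupied -> index 2.
Insert 53: h=9, h2=4, slots 9,2 occupied -> index 6.
Insert 658: h=9, h2=9, slot 9 occupied -> index 7.
Insert 867: h=9, h2=8, slots 9,6 occupied -> index 3.
Table: [_, _, 383, 867, _, _, 53, 658, _, 295, _]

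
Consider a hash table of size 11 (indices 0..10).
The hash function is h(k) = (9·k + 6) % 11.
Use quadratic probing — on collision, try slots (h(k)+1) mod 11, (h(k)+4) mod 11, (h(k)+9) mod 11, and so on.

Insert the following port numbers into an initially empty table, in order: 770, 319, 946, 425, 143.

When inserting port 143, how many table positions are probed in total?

Insert 770: h=6, slot 6 empty → index 6.
Insert 319: h=6, slot 6 occupied → index 7.
Insert 946: h=6, slots 6,7 occupied → index 10.
Insert 425: h=3, slot 3 empty → index 3.
Insert 143: h=6, slots 6,7,10 occupied → index 4.
Table: [_, _, _, 425, 143, _, 770, 319, _, _, 946]

4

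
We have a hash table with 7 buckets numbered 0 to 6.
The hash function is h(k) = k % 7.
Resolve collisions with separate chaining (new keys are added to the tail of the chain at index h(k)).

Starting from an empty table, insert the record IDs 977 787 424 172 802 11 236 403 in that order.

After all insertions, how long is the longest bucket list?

Insert 977: h=4, bucket 4 empty → new chain.
Insert 787: h=3, bucket 3 empty → new chain.
Insert 424: h=4, bucket 4 nonempty → append to chain.
Insert 172: h=4, bucket 4 nonempty → append to chain.
Insert 802: h=4, bucket 4 nonempty → append to chain.
Insert 11: h=4, bucket 4 nonempty → append to chain.
Insert 236: h=5, bucket 5 empty → new chain.
Insert 403: h=4, bucket 4 nonempty → append to chain.
Final buckets:
0: —
1: —
2: —
3: 787
4: 977 -> 424 -> 172 -> 802 -> 11 -> 403
5: 236
6: —

6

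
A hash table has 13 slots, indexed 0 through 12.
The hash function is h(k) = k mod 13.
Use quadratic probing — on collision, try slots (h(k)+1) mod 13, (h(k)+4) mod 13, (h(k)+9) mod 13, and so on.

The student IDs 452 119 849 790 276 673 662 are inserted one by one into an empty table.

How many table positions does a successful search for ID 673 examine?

452: h=10 => slot 10
119: h=2 => slot 2
849: h=4 => slot 4
790: h=10, probe 10,11 => slot 11
276: h=3 => slot 3
673: h=10, probe 10,11,1 => slot 1
662: h=12 => slot 12
Table: [∅, 673, 119, 276, 849, ∅, ∅, ∅, ∅, ∅, 452, 790, 662]
Lookup 673: h=10, probe 10,11,1 → found at 1.

3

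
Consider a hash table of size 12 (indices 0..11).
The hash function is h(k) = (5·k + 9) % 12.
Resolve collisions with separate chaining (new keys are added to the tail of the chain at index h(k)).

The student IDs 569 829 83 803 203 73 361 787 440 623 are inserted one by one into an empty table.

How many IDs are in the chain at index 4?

Insert 569: h=10, bucket 10 empty → new chain.
Insert 829: h=2, bucket 2 empty → new chain.
Insert 83: h=4, bucket 4 empty → new chain.
Insert 803: h=4, bucket 4 nonempty → append to chain.
Insert 203: h=4, bucket 4 nonempty → append to chain.
Insert 73: h=2, bucket 2 nonempty → append to chain.
Insert 361: h=2, bucket 2 nonempty → append to chain.
Insert 787: h=8, bucket 8 empty → new chain.
Insert 440: h=1, bucket 1 empty → new chain.
Insert 623: h=4, bucket 4 nonempty → append to chain.
Final buckets:
0: ∅
1: 440
2: 829 -> 73 -> 361
3: ∅
4: 83 -> 803 -> 203 -> 623
5: ∅
6: ∅
7: ∅
8: 787
9: ∅
10: 569
11: ∅

4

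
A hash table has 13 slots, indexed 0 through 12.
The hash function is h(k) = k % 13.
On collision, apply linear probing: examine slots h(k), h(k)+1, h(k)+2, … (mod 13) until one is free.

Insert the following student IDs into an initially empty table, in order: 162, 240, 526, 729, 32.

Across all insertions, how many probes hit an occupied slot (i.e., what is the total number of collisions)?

162: h=6 → slot 6
240: h=6, probe 6,7 → slot 7
526: h=6, probe 6,7,8 → slot 8
729: h=1 → slot 1
32: h=6, probe 6,7,8,9 → slot 9
Table: [∅, 729, ∅, ∅, ∅, ∅, 162, 240, 526, 32, ∅, ∅, ∅]

6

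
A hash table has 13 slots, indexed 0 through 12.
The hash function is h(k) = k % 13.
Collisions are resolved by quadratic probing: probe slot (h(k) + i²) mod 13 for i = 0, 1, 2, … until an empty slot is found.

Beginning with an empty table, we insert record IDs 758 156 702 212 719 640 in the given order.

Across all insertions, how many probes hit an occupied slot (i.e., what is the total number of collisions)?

758: h=4 => slot 4
156: h=0 => slot 0
702: h=0, probe 0,1 => slot 1
212: h=4, probe 4,5 => slot 5
719: h=4, probe 4,5,8 => slot 8
640: h=3 => slot 3
Table: [156, 702, ∅, 640, 758, 212, ∅, ∅, 719, ∅, ∅, ∅, ∅]

4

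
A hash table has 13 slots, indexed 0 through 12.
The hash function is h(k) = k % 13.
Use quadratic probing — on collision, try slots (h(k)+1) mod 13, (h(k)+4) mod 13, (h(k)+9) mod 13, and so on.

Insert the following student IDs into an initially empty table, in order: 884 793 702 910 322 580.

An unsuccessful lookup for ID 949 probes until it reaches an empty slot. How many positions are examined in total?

Insert 884: h=0, slot 0 empty -> index 0.
Insert 793: h=0, slot 0 occupied -> index 1.
Insert 702: h=0, slots 0,1 occupied -> index 4.
Insert 910: h=0, slots 0,1,4 occupied -> index 9.
Insert 322: h=10, slot 10 empty -> index 10.
Insert 580: h=8, slot 8 empty -> index 8.
Table: [884, 793, ∅, ∅, 702, ∅, ∅, ∅, 580, 910, 322, ∅, ∅]
Lookup 949: h=0, probe 0,1,4,9,3 → slot 3 empty, not found.

5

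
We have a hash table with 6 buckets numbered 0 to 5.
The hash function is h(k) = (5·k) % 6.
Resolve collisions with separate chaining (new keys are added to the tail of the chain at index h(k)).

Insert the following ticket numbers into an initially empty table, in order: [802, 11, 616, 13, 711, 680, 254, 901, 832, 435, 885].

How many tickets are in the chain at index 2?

3

Insert 802: h=2, bucket 2 empty -> new chain.
Insert 11: h=1, bucket 1 empty -> new chain.
Insert 616: h=2, bucket 2 nonempty -> append to chain.
Insert 13: h=5, bucket 5 empty -> new chain.
Insert 711: h=3, bucket 3 empty -> new chain.
Insert 680: h=4, bucket 4 empty -> new chain.
Insert 254: h=4, bucket 4 nonempty -> append to chain.
Insert 901: h=5, bucket 5 nonempty -> append to chain.
Insert 832: h=2, bucket 2 nonempty -> append to chain.
Insert 435: h=3, bucket 3 nonempty -> append to chain.
Insert 885: h=3, bucket 3 nonempty -> append to chain.
Final buckets:
0: ∅
1: 11
2: 802 -> 616 -> 832
3: 711 -> 435 -> 885
4: 680 -> 254
5: 13 -> 901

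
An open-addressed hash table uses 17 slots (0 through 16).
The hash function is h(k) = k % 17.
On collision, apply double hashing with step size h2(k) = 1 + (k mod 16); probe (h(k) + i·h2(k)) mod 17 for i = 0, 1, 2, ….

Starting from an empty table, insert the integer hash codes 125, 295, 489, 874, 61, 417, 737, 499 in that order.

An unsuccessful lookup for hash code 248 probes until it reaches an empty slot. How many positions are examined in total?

2

125 hashes to 6; slot 6 is free -> place at 6.
295 hashes to 6, h2=8; 6 taken -> place at 14.
489 hashes to 13; slot 13 is free -> place at 13.
874 hashes to 7; slot 7 is free -> place at 7.
61 hashes to 10; slot 10 is free -> place at 10.
417 hashes to 9; slot 9 is free -> place at 9.
737 hashes to 6, h2=2; 6 taken -> place at 8.
499 hashes to 6, h2=4; 6,10,14 taken -> place at 1.
Table: [∅, 499, ∅, ∅, ∅, ∅, 125, 874, 737, 417, 61, ∅, ∅, 489, 295, ∅, ∅]
Lookup 248: h=10, h2=9, probe 10,2 → slot 2 empty, not found.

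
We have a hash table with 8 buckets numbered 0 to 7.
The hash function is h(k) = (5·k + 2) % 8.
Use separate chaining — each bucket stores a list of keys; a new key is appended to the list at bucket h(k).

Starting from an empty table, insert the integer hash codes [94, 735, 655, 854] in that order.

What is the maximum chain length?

94 → bucket 0
735 → bucket 5
655 → bucket 5 (collision)
854 → bucket 0 (collision)
Final buckets:
0: 94 -> 854
1: .
2: .
3: .
4: .
5: 735 -> 655
6: .
7: .

2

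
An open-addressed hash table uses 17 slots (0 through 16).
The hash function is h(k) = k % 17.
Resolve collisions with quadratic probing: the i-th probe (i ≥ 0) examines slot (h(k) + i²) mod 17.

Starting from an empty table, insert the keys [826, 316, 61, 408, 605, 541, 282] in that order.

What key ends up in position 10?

826 hashes to 10; slot 10 is free -> place at 10.
316 hashes to 10; 10 taken -> place at 11.
61 hashes to 10; 10,11 taken -> place at 14.
408 hashes to 0; slot 0 is free -> place at 0.
605 hashes to 10; 10,11,14 taken -> place at 2.
541 hashes to 14; 14 taken -> place at 15.
282 hashes to 10; 10,11,14,2 taken -> place at 9.
Table: [408, -, 605, -, -, -, -, -, -, 282, 826, 316, -, -, 61, 541, -]

826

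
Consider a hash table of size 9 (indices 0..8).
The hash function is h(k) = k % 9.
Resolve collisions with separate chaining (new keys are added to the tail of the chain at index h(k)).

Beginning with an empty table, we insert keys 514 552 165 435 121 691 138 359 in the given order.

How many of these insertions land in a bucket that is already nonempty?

3

Insert 514: h=1, bucket 1 empty -> new chain.
Insert 552: h=3, bucket 3 empty -> new chain.
Insert 165: h=3, bucket 3 nonempty -> append to chain.
Insert 435: h=3, bucket 3 nonempty -> append to chain.
Insert 121: h=4, bucket 4 empty -> new chain.
Insert 691: h=7, bucket 7 empty -> new chain.
Insert 138: h=3, bucket 3 nonempty -> append to chain.
Insert 359: h=8, bucket 8 empty -> new chain.
Final buckets:
0: -
1: 514
2: -
3: 552 -> 165 -> 435 -> 138
4: 121
5: -
6: -
7: 691
8: 359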